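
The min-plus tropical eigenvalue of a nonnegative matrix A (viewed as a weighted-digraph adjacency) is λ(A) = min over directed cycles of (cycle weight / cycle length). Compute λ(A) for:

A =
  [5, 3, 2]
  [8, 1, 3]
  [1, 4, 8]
λ(A) = 1

Enumerate directed cycles and compute their means (weight / length). Sample:
  cycle 0 → 0: weight = 5, length = 1, mean = 5/1 ≈ 5.000
  cycle 1 → 1: weight = 1, length = 1, mean = 1/1 ≈ 1.000
  cycle 2 → 2: weight = 8, length = 1, mean = 8/1 ≈ 8.000
  cycle 0 → 1 → 0: weight = 11, length = 2, mean = 11/2 ≈ 5.500
  cycle 0 → 2 → 0: weight = 3, length = 2, mean = 3/2 ≈ 1.500
  cycle 1 → 0 → 1: weight = 11, length = 2, mean = 11/2 ≈ 5.500
Minimum mean = 1.000, attained e.g. along the cycle 1 → 1 with weight 1 and length 1. So λ(A) = 1/1 = 1.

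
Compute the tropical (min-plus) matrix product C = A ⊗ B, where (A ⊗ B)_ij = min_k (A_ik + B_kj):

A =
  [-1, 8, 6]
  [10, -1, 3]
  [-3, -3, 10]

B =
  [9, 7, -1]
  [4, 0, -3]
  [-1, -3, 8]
A ⊗ B =
  [5, 3, -2]
  [2, -1, -4]
  [1, -3, -6]

Apply the min-plus product entry-by-entry:
  C[0][0] = min over k of (A[0][0] + B[0][0] = -1 + 9 = 8, A[0][1] + B[1][0] = 8 + 4 = 12, A[0][2] + B[2][0] = 6 + -1 = 5) = 5 (attained at k = 2)
  C[0][1] = min over k of (A[0][0] + B[0][1] = -1 + 7 = 6, A[0][1] + B[1][1] = 8 + 0 = 8, A[0][2] + B[2][1] = 6 + -3 = 3) = 3 (attained at k = 2)
  C[0][2] = min over k of (A[0][0] + B[0][2] = -1 + -1 = -2, A[0][1] + B[1][2] = 8 + -3 = 5, A[0][2] + B[2][2] = 6 + 8 = 14) = -2 (attained at k = 0)
  C[1][0] = min over k of (A[1][0] + B[0][0] = 10 + 9 = 19, A[1][1] + B[1][0] = -1 + 4 = 3, A[1][2] + B[2][0] = 3 + -1 = 2) = 2 (attained at k = 2)
  C[1][1] = min over k of (A[1][0] + B[0][1] = 10 + 7 = 17, A[1][1] + B[1][1] = -1 + 0 = -1, A[1][2] + B[2][1] = 3 + -3 = 0) = -1 (attained at k = 1)
  C[1][2] = min over k of (A[1][0] + B[0][2] = 10 + -1 = 9, A[1][1] + B[1][2] = -1 + -3 = -4, A[1][2] + B[2][2] = 3 + 8 = 11) = -4 (attained at k = 1)
  C[2][0] = min over k of (A[2][0] + B[0][0] = -3 + 9 = 6, A[2][1] + B[1][0] = -3 + 4 = 1, A[2][2] + B[2][0] = 10 + -1 = 9) = 1 (attained at k = 1)
  C[2][1] = min over k of (A[2][0] + B[0][1] = -3 + 7 = 4, A[2][1] + B[1][1] = -3 + 0 = -3, A[2][2] + B[2][1] = 10 + -3 = 7) = -3 (attained at k = 1)
  C[2][2] = min over k of (A[2][0] + B[0][2] = -3 + -1 = -4, A[2][1] + B[1][2] = -3 + -3 = -6, A[2][2] + B[2][2] = 10 + 8 = 18) = -6 (attained at k = 1)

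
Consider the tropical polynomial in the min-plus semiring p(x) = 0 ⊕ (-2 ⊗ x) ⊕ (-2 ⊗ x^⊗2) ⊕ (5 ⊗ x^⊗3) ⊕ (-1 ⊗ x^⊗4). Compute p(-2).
p(-2) = -9

A tropical monomial a ⊗ x^⊗i evaluates to a + i · x. Evaluating each term at x = -2:
  Term 0 contributes 0 + 0 · -2 = 0
  Term 1 contributes -2 + 1 · -2 = -4
  Term 2 contributes -2 + 2 · -2 = -6
  Term 3 contributes 5 + 3 · -2 = -1
  Term 4 contributes -1 + 4 · -2 = -9
p(-2) = ⊕ of these = min[0, -4, -6, -1, -9] = -9.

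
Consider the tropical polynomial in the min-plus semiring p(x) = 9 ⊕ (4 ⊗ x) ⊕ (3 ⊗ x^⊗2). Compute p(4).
p(4) = 8

A tropical monomial a ⊗ x^⊗i evaluates to a + i · x. Evaluating each term at x = 4:
  Term 0 contributes 9 + 0 · 4 = 9
  Term 1 contributes 4 + 1 · 4 = 8
  Term 2 contributes 3 + 2 · 4 = 11
p(4) = ⊕ of these = min[9, 8, 11] = 8.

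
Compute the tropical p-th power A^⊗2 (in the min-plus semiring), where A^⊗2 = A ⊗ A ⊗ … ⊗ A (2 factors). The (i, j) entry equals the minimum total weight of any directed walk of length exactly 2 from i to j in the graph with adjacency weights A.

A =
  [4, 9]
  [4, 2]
A^⊗2 =
  [8, 11]
  [6, 4]

Each entry (A^⊗2)_ij equals the minimum over all length-2 walks i = v_0 → v_1 → … → v_2 = j of Σ_t A[v_t][v_{t+1}]. For example, for (i, j) = (0, 1) we minimise over 2 possible intermediate vertex sequences; the minimum is 11, attained along the walk 0 → 1 → 1.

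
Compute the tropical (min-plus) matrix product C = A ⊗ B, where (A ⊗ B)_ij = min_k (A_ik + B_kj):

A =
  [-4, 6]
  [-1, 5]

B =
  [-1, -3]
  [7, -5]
A ⊗ B =
  [-5, -7]
  [-2, -4]

Apply the min-plus product entry-by-entry:
  C[0][0] = min over k of (A[0][0] + B[0][0] = -4 + -1 = -5, A[0][1] + B[1][0] = 6 + 7 = 13) = -5 (attained at k = 0)
  C[0][1] = min over k of (A[0][0] + B[0][1] = -4 + -3 = -7, A[0][1] + B[1][1] = 6 + -5 = 1) = -7 (attained at k = 0)
  C[1][0] = min over k of (A[1][0] + B[0][0] = -1 + -1 = -2, A[1][1] + B[1][0] = 5 + 7 = 12) = -2 (attained at k = 0)
  C[1][1] = min over k of (A[1][0] + B[0][1] = -1 + -3 = -4, A[1][1] + B[1][1] = 5 + -5 = 0) = -4 (attained at k = 0)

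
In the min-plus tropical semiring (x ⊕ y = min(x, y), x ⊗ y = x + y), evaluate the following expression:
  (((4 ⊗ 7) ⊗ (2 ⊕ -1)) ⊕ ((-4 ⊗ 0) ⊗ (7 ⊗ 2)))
(((4 ⊗ 7) ⊗ (2 ⊕ -1)) ⊕ ((-4 ⊗ 0) ⊗ (7 ⊗ 2))) = 5

Expand innermost to outermost. Recall ⊕ takes the minimum of its arguments and ⊗ takes their sum. Working out the expression (((4 ⊗ 7) ⊗ (2 ⊕ -1)) ⊕ ((-4 ⊗ 0) ⊗ (7 ⊗ 2))) gives 5.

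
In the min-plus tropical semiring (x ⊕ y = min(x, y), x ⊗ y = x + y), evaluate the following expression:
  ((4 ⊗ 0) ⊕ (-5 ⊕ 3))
((4 ⊗ 0) ⊕ (-5 ⊕ 3)) = -5

Expand innermost to outermost. Recall ⊕ takes the minimum of its arguments and ⊗ takes their sum. Working out the expression ((4 ⊗ 0) ⊕ (-5 ⊕ 3)) gives -5.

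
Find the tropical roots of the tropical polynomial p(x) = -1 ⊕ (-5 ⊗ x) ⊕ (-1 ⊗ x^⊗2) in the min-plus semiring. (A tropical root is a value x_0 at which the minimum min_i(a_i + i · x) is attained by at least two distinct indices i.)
Roots: {-4, 4}

Each tropical root is a break point of the lower envelope of the lines y = a_i + i · x (there are 3 lines, with slopes 0, 1, ..., 2). Only the lines that attain the minimum somewhere contribute to roots; other lines are dominated. Here the surviving (envelope) indices are i = 2, i = 1, i = 0.
Intersections between consecutive envelope lines give the roots: for adjacent envelope indices i < j the intersection is x = (a_i − a_j) / (j − i). Reading off the sorted break points: {-4, 4}.
Verification: at each break x_0, at least two indices attain the minimum of min_i(a_i + i · x_0).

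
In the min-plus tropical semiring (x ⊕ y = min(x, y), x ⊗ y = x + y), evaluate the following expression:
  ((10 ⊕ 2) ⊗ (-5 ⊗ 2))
((10 ⊕ 2) ⊗ (-5 ⊗ 2)) = -1

Expand innermost to outermost. Recall ⊕ takes the minimum of its arguments and ⊗ takes their sum. Working out the expression ((10 ⊕ 2) ⊗ (-5 ⊗ 2)) gives -1.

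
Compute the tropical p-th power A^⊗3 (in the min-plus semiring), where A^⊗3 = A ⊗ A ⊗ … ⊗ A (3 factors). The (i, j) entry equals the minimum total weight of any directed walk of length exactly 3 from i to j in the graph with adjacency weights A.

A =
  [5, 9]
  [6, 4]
A^⊗3 =
  [15, 17]
  [14, 12]

Each entry (A^⊗3)_ij equals the minimum over all length-3 walks i = v_0 → v_1 → … → v_3 = j of Σ_t A[v_t][v_{t+1}]. For example, for (i, j) = (0, 1) we minimise over 4 possible intermediate vertex sequences; the minimum is 17, attained along the walk 0 → 1 → 1 → 1.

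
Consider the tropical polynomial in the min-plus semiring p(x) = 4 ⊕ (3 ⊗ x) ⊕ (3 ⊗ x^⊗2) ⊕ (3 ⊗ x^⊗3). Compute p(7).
p(7) = 4

A tropical monomial a ⊗ x^⊗i evaluates to a + i · x. Evaluating each term at x = 7:
  Term 0 contributes 4 + 0 · 7 = 4
  Term 1 contributes 3 + 1 · 7 = 10
  Term 2 contributes 3 + 2 · 7 = 17
  Term 3 contributes 3 + 3 · 7 = 24
p(7) = ⊕ of these = min[4, 10, 17, 24] = 4.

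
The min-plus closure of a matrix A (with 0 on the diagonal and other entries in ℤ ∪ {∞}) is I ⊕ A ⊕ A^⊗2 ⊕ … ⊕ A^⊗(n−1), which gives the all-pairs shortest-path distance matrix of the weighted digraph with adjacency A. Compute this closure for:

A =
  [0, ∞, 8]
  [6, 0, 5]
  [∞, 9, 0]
Closure =
  [0, 17, 8]
  [6, 0, 5]
  [15, 9, 0]

This is the Floyd-Warshall all-pairs shortest-path computation. For each intermediate vertex k = 0, 1, …, 2, update dist[i][j] ← min(dist[i][j], dist[i][k] + dist[k][j]). The final matrix gives, for each (i, j), the minimum total weight of any directed path from i to j (possibly empty when i = j).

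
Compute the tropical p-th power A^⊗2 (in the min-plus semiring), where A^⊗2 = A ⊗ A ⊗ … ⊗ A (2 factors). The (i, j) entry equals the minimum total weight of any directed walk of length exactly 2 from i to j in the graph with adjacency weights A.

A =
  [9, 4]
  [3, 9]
A^⊗2 =
  [7, 13]
  [12, 7]

Each entry (A^⊗2)_ij equals the minimum over all length-2 walks i = v_0 → v_1 → … → v_2 = j of Σ_t A[v_t][v_{t+1}]. For example, for (i, j) = (0, 1) we minimise over 2 possible intermediate vertex sequences; the minimum is 13, attained along the walk 0 → 0 → 1.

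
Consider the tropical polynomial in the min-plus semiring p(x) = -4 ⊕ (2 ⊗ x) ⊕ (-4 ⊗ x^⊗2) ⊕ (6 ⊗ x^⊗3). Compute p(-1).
p(-1) = -6

A tropical monomial a ⊗ x^⊗i evaluates to a + i · x. Evaluating each term at x = -1:
  Term 0 contributes -4 + 0 · -1 = -4
  Term 1 contributes 2 + 1 · -1 = 1
  Term 2 contributes -4 + 2 · -1 = -6
  Term 3 contributes 6 + 3 · -1 = 3
p(-1) = ⊕ of these = min[-4, 1, -6, 3] = -6.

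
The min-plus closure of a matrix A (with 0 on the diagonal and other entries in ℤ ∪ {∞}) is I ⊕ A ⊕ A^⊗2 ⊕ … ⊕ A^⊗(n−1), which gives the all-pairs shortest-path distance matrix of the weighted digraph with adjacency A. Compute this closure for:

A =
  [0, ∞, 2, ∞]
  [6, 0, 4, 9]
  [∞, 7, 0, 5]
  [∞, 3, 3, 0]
Closure =
  [0, 9, 2, 7]
  [6, 0, 4, 9]
  [13, 7, 0, 5]
  [9, 3, 3, 0]

This is the Floyd-Warshall all-pairs shortest-path computation. For each intermediate vertex k = 0, 1, …, 3, update dist[i][j] ← min(dist[i][j], dist[i][k] + dist[k][j]). The final matrix gives, for each (i, j), the minimum total weight of any directed path from i to j (possibly empty when i = j).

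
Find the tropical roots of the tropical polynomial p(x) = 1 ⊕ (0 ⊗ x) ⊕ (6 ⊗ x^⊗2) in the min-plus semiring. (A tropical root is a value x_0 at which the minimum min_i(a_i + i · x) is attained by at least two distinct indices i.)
Roots: {-6, 1}

Each tropical root is a break point of the lower envelope of the lines y = a_i + i · x (there are 3 lines, with slopes 0, 1, ..., 2). Only the lines that attain the minimum somewhere contribute to roots; other lines are dominated. Here the surviving (envelope) indices are i = 2, i = 1, i = 0.
Intersections between consecutive envelope lines give the roots: for adjacent envelope indices i < j the intersection is x = (a_i − a_j) / (j − i). Reading off the sorted break points: {-6, 1}.
Verification: at each break x_0, at least two indices attain the minimum of min_i(a_i + i · x_0).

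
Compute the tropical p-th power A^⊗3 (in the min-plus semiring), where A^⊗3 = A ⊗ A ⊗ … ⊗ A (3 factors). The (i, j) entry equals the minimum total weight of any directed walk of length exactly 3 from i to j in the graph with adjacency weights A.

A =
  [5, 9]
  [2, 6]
A^⊗3 =
  [15, 19]
  [12, 16]

Each entry (A^⊗3)_ij equals the minimum over all length-3 walks i = v_0 → v_1 → … → v_3 = j of Σ_t A[v_t][v_{t+1}]. For example, for (i, j) = (0, 1) we minimise over 4 possible intermediate vertex sequences; the minimum is 19, attained along the walk 0 → 0 → 0 → 1.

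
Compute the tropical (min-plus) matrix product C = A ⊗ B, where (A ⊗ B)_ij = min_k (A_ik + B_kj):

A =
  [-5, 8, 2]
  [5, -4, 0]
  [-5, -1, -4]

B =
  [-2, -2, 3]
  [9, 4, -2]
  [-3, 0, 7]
A ⊗ B =
  [-7, -7, -2]
  [-3, 0, -6]
  [-7, -7, -3]

Apply the min-plus product entry-by-entry:
  C[0][0] = min over k of (A[0][0] + B[0][0] = -5 + -2 = -7, A[0][1] + B[1][0] = 8 + 9 = 17, A[0][2] + B[2][0] = 2 + -3 = -1) = -7 (attained at k = 0)
  C[0][1] = min over k of (A[0][0] + B[0][1] = -5 + -2 = -7, A[0][1] + B[1][1] = 8 + 4 = 12, A[0][2] + B[2][1] = 2 + 0 = 2) = -7 (attained at k = 0)
  C[0][2] = min over k of (A[0][0] + B[0][2] = -5 + 3 = -2, A[0][1] + B[1][2] = 8 + -2 = 6, A[0][2] + B[2][2] = 2 + 7 = 9) = -2 (attained at k = 0)
  C[1][0] = min over k of (A[1][0] + B[0][0] = 5 + -2 = 3, A[1][1] + B[1][0] = -4 + 9 = 5, A[1][2] + B[2][0] = 0 + -3 = -3) = -3 (attained at k = 2)
  C[1][1] = min over k of (A[1][0] + B[0][1] = 5 + -2 = 3, A[1][1] + B[1][1] = -4 + 4 = 0, A[1][2] + B[2][1] = 0 + 0 = 0) = 0 (attained at k = 1)
  C[1][2] = min over k of (A[1][0] + B[0][2] = 5 + 3 = 8, A[1][1] + B[1][2] = -4 + -2 = -6, A[1][2] + B[2][2] = 0 + 7 = 7) = -6 (attained at k = 1)
  C[2][0] = min over k of (A[2][0] + B[0][0] = -5 + -2 = -7, A[2][1] + B[1][0] = -1 + 9 = 8, A[2][2] + B[2][0] = -4 + -3 = -7) = -7 (attained at k = 0)
  C[2][1] = min over k of (A[2][0] + B[0][1] = -5 + -2 = -7, A[2][1] + B[1][1] = -1 + 4 = 3, A[2][2] + B[2][1] = -4 + 0 = -4) = -7 (attained at k = 0)
  C[2][2] = min over k of (A[2][0] + B[0][2] = -5 + 3 = -2, A[2][1] + B[1][2] = -1 + -2 = -3, A[2][2] + B[2][2] = -4 + 7 = 3) = -3 (attained at k = 1)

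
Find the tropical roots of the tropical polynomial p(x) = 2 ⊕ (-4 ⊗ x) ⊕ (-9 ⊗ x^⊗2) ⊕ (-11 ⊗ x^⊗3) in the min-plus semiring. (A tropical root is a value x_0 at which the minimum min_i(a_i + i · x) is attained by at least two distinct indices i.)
Roots: {2, 5, 6}

Each tropical root is a break point of the lower envelope of the lines y = a_i + i · x (there are 4 lines, with slopes 0, 1, ..., 3). Only the lines that attain the minimum somewhere contribute to roots; other lines are dominated. Here the surviving (envelope) indices are i = 3, i = 2, i = 1, i = 0.
Intersections between consecutive envelope lines give the roots: for adjacent envelope indices i < j the intersection is x = (a_i − a_j) / (j − i). Reading off the sorted break points: {2, 5, 6}.
Verification: at each break x_0, at least two indices attain the minimum of min_i(a_i + i · x_0).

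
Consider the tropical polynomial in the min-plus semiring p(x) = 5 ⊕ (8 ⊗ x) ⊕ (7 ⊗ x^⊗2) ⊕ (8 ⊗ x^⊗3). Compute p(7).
p(7) = 5

A tropical monomial a ⊗ x^⊗i evaluates to a + i · x. Evaluating each term at x = 7:
  Term 0 contributes 5 + 0 · 7 = 5
  Term 1 contributes 8 + 1 · 7 = 15
  Term 2 contributes 7 + 2 · 7 = 21
  Term 3 contributes 8 + 3 · 7 = 29
p(7) = ⊕ of these = min[5, 15, 21, 29] = 5.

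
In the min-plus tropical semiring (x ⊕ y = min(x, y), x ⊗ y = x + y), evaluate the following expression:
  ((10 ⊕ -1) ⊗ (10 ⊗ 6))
((10 ⊕ -1) ⊗ (10 ⊗ 6)) = 15

Expand innermost to outermost. Recall ⊕ takes the minimum of its arguments and ⊗ takes their sum. Working out the expression ((10 ⊕ -1) ⊗ (10 ⊗ 6)) gives 15.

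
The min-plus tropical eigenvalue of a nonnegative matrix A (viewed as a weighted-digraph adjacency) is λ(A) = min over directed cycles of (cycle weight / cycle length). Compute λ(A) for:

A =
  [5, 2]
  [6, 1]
λ(A) = 1

Enumerate directed cycles and compute their means (weight / length). Sample:
  cycle 0 → 0: weight = 5, length = 1, mean = 5/1 ≈ 5.000
  cycle 1 → 1: weight = 1, length = 1, mean = 1/1 ≈ 1.000
  cycle 0 → 1 → 0: weight = 8, length = 2, mean = 8/2 ≈ 4.000
  cycle 1 → 0 → 1: weight = 8, length = 2, mean = 8/2 ≈ 4.000
Minimum mean = 1.000, attained e.g. along the cycle 1 → 1 with weight 1 and length 1. So λ(A) = 1/1 = 1.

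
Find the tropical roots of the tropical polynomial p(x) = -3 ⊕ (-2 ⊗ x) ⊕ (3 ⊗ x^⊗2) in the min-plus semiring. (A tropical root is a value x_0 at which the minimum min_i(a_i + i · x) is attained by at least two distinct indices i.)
Roots: {-5, -1}

Each tropical root is a break point of the lower envelope of the lines y = a_i + i · x (there are 3 lines, with slopes 0, 1, ..., 2). Only the lines that attain the minimum somewhere contribute to roots; other lines are dominated. Here the surviving (envelope) indices are i = 2, i = 1, i = 0.
Intersections between consecutive envelope lines give the roots: for adjacent envelope indices i < j the intersection is x = (a_i − a_j) / (j − i). Reading off the sorted break points: {-5, -1}.
Verification: at each break x_0, at least two indices attain the minimum of min_i(a_i + i · x_0).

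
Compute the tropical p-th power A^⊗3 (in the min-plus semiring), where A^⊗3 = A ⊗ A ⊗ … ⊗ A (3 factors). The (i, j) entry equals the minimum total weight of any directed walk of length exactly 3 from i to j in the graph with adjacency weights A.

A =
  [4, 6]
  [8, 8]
A^⊗3 =
  [12, 14]
  [16, 18]

Each entry (A^⊗3)_ij equals the minimum over all length-3 walks i = v_0 → v_1 → … → v_3 = j of Σ_t A[v_t][v_{t+1}]. For example, for (i, j) = (0, 1) we minimise over 4 possible intermediate vertex sequences; the minimum is 14, attained along the walk 0 → 0 → 0 → 1.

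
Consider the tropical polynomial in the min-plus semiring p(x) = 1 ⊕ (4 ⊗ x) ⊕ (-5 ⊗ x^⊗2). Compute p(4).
p(4) = 1

A tropical monomial a ⊗ x^⊗i evaluates to a + i · x. Evaluating each term at x = 4:
  Term 0 contributes 1 + 0 · 4 = 1
  Term 1 contributes 4 + 1 · 4 = 8
  Term 2 contributes -5 + 2 · 4 = 3
p(4) = ⊕ of these = min[1, 8, 3] = 1.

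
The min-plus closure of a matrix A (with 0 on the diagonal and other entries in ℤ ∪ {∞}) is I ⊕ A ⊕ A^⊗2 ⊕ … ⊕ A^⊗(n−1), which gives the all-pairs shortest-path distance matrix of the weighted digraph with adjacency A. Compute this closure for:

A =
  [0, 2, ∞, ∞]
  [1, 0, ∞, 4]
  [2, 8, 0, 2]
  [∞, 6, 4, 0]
Closure =
  [0, 2, 10, 6]
  [1, 0, 8, 4]
  [2, 4, 0, 2]
  [6, 6, 4, 0]

This is the Floyd-Warshall all-pairs shortest-path computation. For each intermediate vertex k = 0, 1, …, 3, update dist[i][j] ← min(dist[i][j], dist[i][k] + dist[k][j]). The final matrix gives, for each (i, j), the minimum total weight of any directed path from i to j (possibly empty when i = j).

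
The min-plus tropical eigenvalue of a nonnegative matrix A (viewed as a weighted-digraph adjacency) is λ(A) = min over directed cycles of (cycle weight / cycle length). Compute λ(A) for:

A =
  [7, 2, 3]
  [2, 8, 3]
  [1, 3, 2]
λ(A) = 2

Enumerate directed cycles and compute their means (weight / length). Sample:
  cycle 0 → 0: weight = 7, length = 1, mean = 7/1 ≈ 7.000
  cycle 1 → 1: weight = 8, length = 1, mean = 8/1 ≈ 8.000
  cycle 2 → 2: weight = 2, length = 1, mean = 2/1 ≈ 2.000
  cycle 0 → 1 → 0: weight = 4, length = 2, mean = 4/2 ≈ 2.000
  cycle 0 → 2 → 0: weight = 4, length = 2, mean = 4/2 ≈ 2.000
  cycle 1 → 0 → 1: weight = 4, length = 2, mean = 4/2 ≈ 2.000
Minimum mean = 2.000, attained e.g. along the cycle 2 → 2 with weight 2 and length 1. So λ(A) = 2/1 = 2.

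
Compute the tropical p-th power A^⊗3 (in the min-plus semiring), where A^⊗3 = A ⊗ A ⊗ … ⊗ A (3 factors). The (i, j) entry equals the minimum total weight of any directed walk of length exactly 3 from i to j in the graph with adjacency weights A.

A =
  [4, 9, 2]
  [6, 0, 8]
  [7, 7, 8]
A^⊗3 =
  [12, 9, 10]
  [6, 0, 8]
  [13, 7, 13]

Each entry (A^⊗3)_ij equals the minimum over all length-3 walks i = v_0 → v_1 → … → v_3 = j of Σ_t A[v_t][v_{t+1}]. For example, for (i, j) = (0, 2) we minimise over 9 possible intermediate vertex sequences; the minimum is 10, attained along the walk 0 → 0 → 0 → 2.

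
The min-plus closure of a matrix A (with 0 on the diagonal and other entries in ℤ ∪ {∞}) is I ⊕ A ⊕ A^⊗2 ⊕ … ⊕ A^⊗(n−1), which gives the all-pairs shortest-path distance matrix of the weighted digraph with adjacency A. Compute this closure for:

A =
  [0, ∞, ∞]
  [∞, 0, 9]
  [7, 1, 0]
Closure =
  [0, ∞, ∞]
  [16, 0, 9]
  [7, 1, 0]

This is the Floyd-Warshall all-pairs shortest-path computation. For each intermediate vertex k = 0, 1, …, 2, update dist[i][j] ← min(dist[i][j], dist[i][k] + dist[k][j]). The final matrix gives, for each (i, j), the minimum total weight of any directed path from i to j (possibly empty when i = j).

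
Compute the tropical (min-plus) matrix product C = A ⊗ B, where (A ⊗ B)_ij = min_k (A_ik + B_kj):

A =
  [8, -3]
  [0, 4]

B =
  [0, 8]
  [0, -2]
A ⊗ B =
  [-3, -5]
  [0, 2]

Apply the min-plus product entry-by-entry:
  C[0][0] = min over k of (A[0][0] + B[0][0] = 8 + 0 = 8, A[0][1] + B[1][0] = -3 + 0 = -3) = -3 (attained at k = 1)
  C[0][1] = min over k of (A[0][0] + B[0][1] = 8 + 8 = 16, A[0][1] + B[1][1] = -3 + -2 = -5) = -5 (attained at k = 1)
  C[1][0] = min over k of (A[1][0] + B[0][0] = 0 + 0 = 0, A[1][1] + B[1][0] = 4 + 0 = 4) = 0 (attained at k = 0)
  C[1][1] = min over k of (A[1][0] + B[0][1] = 0 + 8 = 8, A[1][1] + B[1][1] = 4 + -2 = 2) = 2 (attained at k = 1)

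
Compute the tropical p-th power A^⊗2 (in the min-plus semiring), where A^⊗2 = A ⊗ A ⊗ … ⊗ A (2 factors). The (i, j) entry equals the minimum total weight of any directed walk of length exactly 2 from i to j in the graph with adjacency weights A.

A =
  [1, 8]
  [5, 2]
A^⊗2 =
  [2, 9]
  [6, 4]

Each entry (A^⊗2)_ij equals the minimum over all length-2 walks i = v_0 → v_1 → … → v_2 = j of Σ_t A[v_t][v_{t+1}]. For example, for (i, j) = (0, 1) we minimise over 2 possible intermediate vertex sequences; the minimum is 9, attained along the walk 0 → 0 → 1.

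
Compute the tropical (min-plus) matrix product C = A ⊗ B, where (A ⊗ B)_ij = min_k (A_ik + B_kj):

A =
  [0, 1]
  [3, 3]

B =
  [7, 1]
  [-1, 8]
A ⊗ B =
  [0, 1]
  [2, 4]

Apply the min-plus product entry-by-entry:
  C[0][0] = min over k of (A[0][0] + B[0][0] = 0 + 7 = 7, A[0][1] + B[1][0] = 1 + -1 = 0) = 0 (attained at k = 1)
  C[0][1] = min over k of (A[0][0] + B[0][1] = 0 + 1 = 1, A[0][1] + B[1][1] = 1 + 8 = 9) = 1 (attained at k = 0)
  C[1][0] = min over k of (A[1][0] + B[0][0] = 3 + 7 = 10, A[1][1] + B[1][0] = 3 + -1 = 2) = 2 (attained at k = 1)
  C[1][1] = min over k of (A[1][0] + B[0][1] = 3 + 1 = 4, A[1][1] + B[1][1] = 3 + 8 = 11) = 4 (attained at k = 0)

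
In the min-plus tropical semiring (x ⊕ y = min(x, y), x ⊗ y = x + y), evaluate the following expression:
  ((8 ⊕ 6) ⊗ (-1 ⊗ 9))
((8 ⊕ 6) ⊗ (-1 ⊗ 9)) = 14

Expand innermost to outermost. Recall ⊕ takes the minimum of its arguments and ⊗ takes their sum. Working out the expression ((8 ⊕ 6) ⊗ (-1 ⊗ 9)) gives 14.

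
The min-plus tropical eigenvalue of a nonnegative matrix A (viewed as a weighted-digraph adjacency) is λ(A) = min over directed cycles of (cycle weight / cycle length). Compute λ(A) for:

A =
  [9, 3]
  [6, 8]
λ(A) = 9/2

Enumerate directed cycles and compute their means (weight / length). Sample:
  cycle 0 → 0: weight = 9, length = 1, mean = 9/1 ≈ 9.000
  cycle 1 → 1: weight = 8, length = 1, mean = 8/1 ≈ 8.000
  cycle 0 → 1 → 0: weight = 9, length = 2, mean = 9/2 ≈ 4.500
  cycle 1 → 0 → 1: weight = 9, length = 2, mean = 9/2 ≈ 4.500
Minimum mean = 4.500, attained e.g. along the cycle 0 → 1 → 0 with weight 9 and length 2. So λ(A) = 9/2 = 9/2.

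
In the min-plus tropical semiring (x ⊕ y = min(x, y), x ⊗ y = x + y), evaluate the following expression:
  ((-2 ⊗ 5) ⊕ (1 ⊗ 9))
((-2 ⊗ 5) ⊕ (1 ⊗ 9)) = 3

Expand innermost to outermost. Recall ⊕ takes the minimum of its arguments and ⊗ takes their sum. Working out the expression ((-2 ⊗ 5) ⊕ (1 ⊗ 9)) gives 3.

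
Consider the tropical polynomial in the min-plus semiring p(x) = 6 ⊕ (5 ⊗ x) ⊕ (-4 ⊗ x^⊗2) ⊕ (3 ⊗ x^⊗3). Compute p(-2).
p(-2) = -8

A tropical monomial a ⊗ x^⊗i evaluates to a + i · x. Evaluating each term at x = -2:
  Term 0 contributes 6 + 0 · -2 = 6
  Term 1 contributes 5 + 1 · -2 = 3
  Term 2 contributes -4 + 2 · -2 = -8
  Term 3 contributes 3 + 3 · -2 = -3
p(-2) = ⊕ of these = min[6, 3, -8, -3] = -8.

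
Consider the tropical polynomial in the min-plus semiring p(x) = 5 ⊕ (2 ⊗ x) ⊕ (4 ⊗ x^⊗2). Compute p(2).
p(2) = 4

A tropical monomial a ⊗ x^⊗i evaluates to a + i · x. Evaluating each term at x = 2:
  Term 0 contributes 5 + 0 · 2 = 5
  Term 1 contributes 2 + 1 · 2 = 4
  Term 2 contributes 4 + 2 · 2 = 8
p(2) = ⊕ of these = min[5, 4, 8] = 4.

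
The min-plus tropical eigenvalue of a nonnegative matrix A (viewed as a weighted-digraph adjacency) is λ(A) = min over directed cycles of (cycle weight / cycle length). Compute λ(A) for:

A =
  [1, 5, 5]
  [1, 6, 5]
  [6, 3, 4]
λ(A) = 1

Enumerate directed cycles and compute their means (weight / length). Sample:
  cycle 0 → 0: weight = 1, length = 1, mean = 1/1 ≈ 1.000
  cycle 1 → 1: weight = 6, length = 1, mean = 6/1 ≈ 6.000
  cycle 2 → 2: weight = 4, length = 1, mean = 4/1 ≈ 4.000
  cycle 0 → 1 → 0: weight = 6, length = 2, mean = 6/2 ≈ 3.000
  cycle 0 → 2 → 0: weight = 11, length = 2, mean = 11/2 ≈ 5.500
  cycle 1 → 0 → 1: weight = 6, length = 2, mean = 6/2 ≈ 3.000
Minimum mean = 1.000, attained e.g. along the cycle 0 → 0 with weight 1 and length 1. So λ(A) = 1/1 = 1.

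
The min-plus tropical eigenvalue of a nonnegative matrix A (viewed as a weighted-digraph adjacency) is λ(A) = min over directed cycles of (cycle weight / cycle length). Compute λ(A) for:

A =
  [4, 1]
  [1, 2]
λ(A) = 1

Enumerate directed cycles and compute their means (weight / length). Sample:
  cycle 0 → 0: weight = 4, length = 1, mean = 4/1 ≈ 4.000
  cycle 1 → 1: weight = 2, length = 1, mean = 2/1 ≈ 2.000
  cycle 0 → 1 → 0: weight = 2, length = 2, mean = 2/2 ≈ 1.000
  cycle 1 → 0 → 1: weight = 2, length = 2, mean = 2/2 ≈ 1.000
Minimum mean = 1.000, attained e.g. along the cycle 0 → 1 → 0 with weight 2 and length 2. So λ(A) = 2/2 = 1.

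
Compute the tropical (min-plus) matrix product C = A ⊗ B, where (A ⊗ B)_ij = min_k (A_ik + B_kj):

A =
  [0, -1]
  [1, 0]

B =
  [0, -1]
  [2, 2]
A ⊗ B =
  [0, -1]
  [1, 0]

Apply the min-plus product entry-by-entry:
  C[0][0] = min over k of (A[0][0] + B[0][0] = 0 + 0 = 0, A[0][1] + B[1][0] = -1 + 2 = 1) = 0 (attained at k = 0)
  C[0][1] = min over k of (A[0][0] + B[0][1] = 0 + -1 = -1, A[0][1] + B[1][1] = -1 + 2 = 1) = -1 (attained at k = 0)
  C[1][0] = min over k of (A[1][0] + B[0][0] = 1 + 0 = 1, A[1][1] + B[1][0] = 0 + 2 = 2) = 1 (attained at k = 0)
  C[1][1] = min over k of (A[1][0] + B[0][1] = 1 + -1 = 0, A[1][1] + B[1][1] = 0 + 2 = 2) = 0 (attained at k = 0)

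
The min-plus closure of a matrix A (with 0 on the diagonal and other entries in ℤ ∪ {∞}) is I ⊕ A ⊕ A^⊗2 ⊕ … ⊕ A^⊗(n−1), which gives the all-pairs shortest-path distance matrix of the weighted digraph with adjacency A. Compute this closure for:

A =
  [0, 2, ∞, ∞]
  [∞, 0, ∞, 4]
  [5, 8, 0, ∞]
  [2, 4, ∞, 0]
Closure =
  [0, 2, ∞, 6]
  [6, 0, ∞, 4]
  [5, 7, 0, 11]
  [2, 4, ∞, 0]

This is the Floyd-Warshall all-pairs shortest-path computation. For each intermediate vertex k = 0, 1, …, 3, update dist[i][j] ← min(dist[i][j], dist[i][k] + dist[k][j]). The final matrix gives, for each (i, j), the minimum total weight of any directed path from i to j (possibly empty when i = j).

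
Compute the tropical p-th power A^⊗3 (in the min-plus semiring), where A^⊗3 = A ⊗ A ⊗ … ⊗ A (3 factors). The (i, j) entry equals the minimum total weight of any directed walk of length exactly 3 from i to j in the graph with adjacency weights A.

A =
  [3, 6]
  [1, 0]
A^⊗3 =
  [7, 6]
  [1, 0]

Each entry (A^⊗3)_ij equals the minimum over all length-3 walks i = v_0 → v_1 → … → v_3 = j of Σ_t A[v_t][v_{t+1}]. For example, for (i, j) = (0, 1) we minimise over 4 possible intermediate vertex sequences; the minimum is 6, attained along the walk 0 → 1 → 1 → 1.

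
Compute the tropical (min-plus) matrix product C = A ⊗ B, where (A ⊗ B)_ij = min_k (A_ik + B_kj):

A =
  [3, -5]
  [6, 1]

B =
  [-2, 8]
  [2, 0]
A ⊗ B =
  [-3, -5]
  [3, 1]

Apply the min-plus product entry-by-entry:
  C[0][0] = min over k of (A[0][0] + B[0][0] = 3 + -2 = 1, A[0][1] + B[1][0] = -5 + 2 = -3) = -3 (attained at k = 1)
  C[0][1] = min over k of (A[0][0] + B[0][1] = 3 + 8 = 11, A[0][1] + B[1][1] = -5 + 0 = -5) = -5 (attained at k = 1)
  C[1][0] = min over k of (A[1][0] + B[0][0] = 6 + -2 = 4, A[1][1] + B[1][0] = 1 + 2 = 3) = 3 (attained at k = 1)
  C[1][1] = min over k of (A[1][0] + B[0][1] = 6 + 8 = 14, A[1][1] + B[1][1] = 1 + 0 = 1) = 1 (attained at k = 1)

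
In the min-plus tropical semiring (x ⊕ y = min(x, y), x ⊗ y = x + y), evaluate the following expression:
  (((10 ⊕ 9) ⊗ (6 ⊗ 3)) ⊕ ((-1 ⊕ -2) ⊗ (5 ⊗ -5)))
(((10 ⊕ 9) ⊗ (6 ⊗ 3)) ⊕ ((-1 ⊕ -2) ⊗ (5 ⊗ -5))) = -2

Expand innermost to outermost. Recall ⊕ takes the minimum of its arguments and ⊗ takes their sum. Working out the expression (((10 ⊕ 9) ⊗ (6 ⊗ 3)) ⊕ ((-1 ⊕ -2) ⊗ (5 ⊗ -5))) gives -2.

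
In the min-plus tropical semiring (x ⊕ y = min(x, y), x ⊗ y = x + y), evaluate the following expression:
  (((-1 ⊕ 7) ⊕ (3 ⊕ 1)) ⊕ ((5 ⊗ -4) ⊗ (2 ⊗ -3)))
(((-1 ⊕ 7) ⊕ (3 ⊕ 1)) ⊕ ((5 ⊗ -4) ⊗ (2 ⊗ -3))) = -1

Expand innermost to outermost. Recall ⊕ takes the minimum of its arguments and ⊗ takes their sum. Working out the expression (((-1 ⊕ 7) ⊕ (3 ⊕ 1)) ⊕ ((5 ⊗ -4) ⊗ (2 ⊗ -3))) gives -1.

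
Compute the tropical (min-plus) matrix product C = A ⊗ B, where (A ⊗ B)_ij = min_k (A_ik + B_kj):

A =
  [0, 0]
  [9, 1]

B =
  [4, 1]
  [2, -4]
A ⊗ B =
  [2, -4]
  [3, -3]

Apply the min-plus product entry-by-entry:
  C[0][0] = min over k of (A[0][0] + B[0][0] = 0 + 4 = 4, A[0][1] + B[1][0] = 0 + 2 = 2) = 2 (attained at k = 1)
  C[0][1] = min over k of (A[0][0] + B[0][1] = 0 + 1 = 1, A[0][1] + B[1][1] = 0 + -4 = -4) = -4 (attained at k = 1)
  C[1][0] = min over k of (A[1][0] + B[0][0] = 9 + 4 = 13, A[1][1] + B[1][0] = 1 + 2 = 3) = 3 (attained at k = 1)
  C[1][1] = min over k of (A[1][0] + B[0][1] = 9 + 1 = 10, A[1][1] + B[1][1] = 1 + -4 = -3) = -3 (attained at k = 1)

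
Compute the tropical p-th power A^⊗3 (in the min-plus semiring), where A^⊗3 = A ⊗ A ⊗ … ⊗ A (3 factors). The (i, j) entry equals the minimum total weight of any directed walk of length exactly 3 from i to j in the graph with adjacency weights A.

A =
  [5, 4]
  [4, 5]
A^⊗3 =
  [13, 12]
  [12, 13]

Each entry (A^⊗3)_ij equals the minimum over all length-3 walks i = v_0 → v_1 → … → v_3 = j of Σ_t A[v_t][v_{t+1}]. For example, for (i, j) = (0, 1) we minimise over 4 possible intermediate vertex sequences; the minimum is 12, attained along the walk 0 → 1 → 0 → 1.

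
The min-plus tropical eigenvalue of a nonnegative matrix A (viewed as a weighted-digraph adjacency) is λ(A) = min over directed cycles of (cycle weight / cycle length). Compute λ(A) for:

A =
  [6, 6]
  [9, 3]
λ(A) = 3

Enumerate directed cycles and compute their means (weight / length). Sample:
  cycle 0 → 0: weight = 6, length = 1, mean = 6/1 ≈ 6.000
  cycle 1 → 1: weight = 3, length = 1, mean = 3/1 ≈ 3.000
  cycle 0 → 1 → 0: weight = 15, length = 2, mean = 15/2 ≈ 7.500
  cycle 1 → 0 → 1: weight = 15, length = 2, mean = 15/2 ≈ 7.500
Minimum mean = 3.000, attained e.g. along the cycle 1 → 1 with weight 3 and length 1. So λ(A) = 3/1 = 3.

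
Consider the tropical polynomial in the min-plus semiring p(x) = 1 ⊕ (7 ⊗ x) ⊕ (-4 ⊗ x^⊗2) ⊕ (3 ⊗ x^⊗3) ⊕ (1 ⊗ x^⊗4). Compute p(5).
p(5) = 1

A tropical monomial a ⊗ x^⊗i evaluates to a + i · x. Evaluating each term at x = 5:
  Term 0 contributes 1 + 0 · 5 = 1
  Term 1 contributes 7 + 1 · 5 = 12
  Term 2 contributes -4 + 2 · 5 = 6
  Term 3 contributes 3 + 3 · 5 = 18
  Term 4 contributes 1 + 4 · 5 = 21
p(5) = ⊕ of these = min[1, 12, 6, 18, 21] = 1.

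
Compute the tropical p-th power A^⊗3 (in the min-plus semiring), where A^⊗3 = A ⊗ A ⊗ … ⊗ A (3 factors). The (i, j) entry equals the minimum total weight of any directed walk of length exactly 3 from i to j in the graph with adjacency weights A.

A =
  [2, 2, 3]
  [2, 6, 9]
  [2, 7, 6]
A^⊗3 =
  [6, 6, 7]
  [6, 6, 7]
  [6, 6, 7]

Each entry (A^⊗3)_ij equals the minimum over all length-3 walks i = v_0 → v_1 → … → v_3 = j of Σ_t A[v_t][v_{t+1}]. For example, for (i, j) = (0, 2) we minimise over 9 possible intermediate vertex sequences; the minimum is 7, attained along the walk 0 → 0 → 0 → 2.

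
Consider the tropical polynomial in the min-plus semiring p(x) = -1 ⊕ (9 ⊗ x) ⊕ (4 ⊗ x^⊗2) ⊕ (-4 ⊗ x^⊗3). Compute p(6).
p(6) = -1

A tropical monomial a ⊗ x^⊗i evaluates to a + i · x. Evaluating each term at x = 6:
  Term 0 contributes -1 + 0 · 6 = -1
  Term 1 contributes 9 + 1 · 6 = 15
  Term 2 contributes 4 + 2 · 6 = 16
  Term 3 contributes -4 + 3 · 6 = 14
p(6) = ⊕ of these = min[-1, 15, 16, 14] = -1.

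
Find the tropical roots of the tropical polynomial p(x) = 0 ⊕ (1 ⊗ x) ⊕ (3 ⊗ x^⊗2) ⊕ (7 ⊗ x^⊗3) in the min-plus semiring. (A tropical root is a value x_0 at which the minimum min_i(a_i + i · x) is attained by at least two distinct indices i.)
Roots: {-4, -2, -1}

Each tropical root is a break point of the lower envelope of the lines y = a_i + i · x (there are 4 lines, with slopes 0, 1, ..., 3). Only the lines that attain the minimum somewhere contribute to roots; other lines are dominated. Here the surviving (envelope) indices are i = 3, i = 2, i = 1, i = 0.
Intersections between consecutive envelope lines give the roots: for adjacent envelope indices i < j the intersection is x = (a_i − a_j) / (j − i). Reading off the sorted break points: {-4, -2, -1}.
Verification: at each break x_0, at least two indices attain the minimum of min_i(a_i + i · x_0).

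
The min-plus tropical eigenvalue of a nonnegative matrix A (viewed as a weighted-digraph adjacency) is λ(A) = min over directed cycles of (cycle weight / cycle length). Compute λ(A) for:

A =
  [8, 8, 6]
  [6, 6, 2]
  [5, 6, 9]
λ(A) = 4

Enumerate directed cycles and compute their means (weight / length). Sample:
  cycle 0 → 0: weight = 8, length = 1, mean = 8/1 ≈ 8.000
  cycle 1 → 1: weight = 6, length = 1, mean = 6/1 ≈ 6.000
  cycle 2 → 2: weight = 9, length = 1, mean = 9/1 ≈ 9.000
  cycle 0 → 1 → 0: weight = 14, length = 2, mean = 14/2 ≈ 7.000
  cycle 0 → 2 → 0: weight = 11, length = 2, mean = 11/2 ≈ 5.500
  cycle 1 → 0 → 1: weight = 14, length = 2, mean = 14/2 ≈ 7.000
Minimum mean = 4.000, attained e.g. along the cycle 1 → 2 → 1 with weight 8 and length 2. So λ(A) = 8/2 = 4.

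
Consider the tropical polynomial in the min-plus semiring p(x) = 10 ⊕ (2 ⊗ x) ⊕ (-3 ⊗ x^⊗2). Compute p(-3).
p(-3) = -9

A tropical monomial a ⊗ x^⊗i evaluates to a + i · x. Evaluating each term at x = -3:
  Term 0 contributes 10 + 0 · -3 = 10
  Term 1 contributes 2 + 1 · -3 = -1
  Term 2 contributes -3 + 2 · -3 = -9
p(-3) = ⊕ of these = min[10, -1, -9] = -9.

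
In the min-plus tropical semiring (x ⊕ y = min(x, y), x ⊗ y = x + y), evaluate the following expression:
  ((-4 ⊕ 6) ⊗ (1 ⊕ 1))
((-4 ⊕ 6) ⊗ (1 ⊕ 1)) = -3

Expand innermost to outermost. Recall ⊕ takes the minimum of its arguments and ⊗ takes their sum. Working out the expression ((-4 ⊕ 6) ⊗ (1 ⊕ 1)) gives -3.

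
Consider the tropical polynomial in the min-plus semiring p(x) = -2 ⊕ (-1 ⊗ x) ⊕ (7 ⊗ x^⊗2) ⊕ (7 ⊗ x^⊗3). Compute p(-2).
p(-2) = -3

A tropical monomial a ⊗ x^⊗i evaluates to a + i · x. Evaluating each term at x = -2:
  Term 0 contributes -2 + 0 · -2 = -2
  Term 1 contributes -1 + 1 · -2 = -3
  Term 2 contributes 7 + 2 · -2 = 3
  Term 3 contributes 7 + 3 · -2 = 1
p(-2) = ⊕ of these = min[-2, -3, 3, 1] = -3.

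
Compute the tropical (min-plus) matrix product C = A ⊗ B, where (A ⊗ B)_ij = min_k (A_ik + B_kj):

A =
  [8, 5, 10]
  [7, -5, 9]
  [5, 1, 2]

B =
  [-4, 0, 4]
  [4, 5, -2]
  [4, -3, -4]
A ⊗ B =
  [4, 7, 3]
  [-1, 0, -7]
  [1, -1, -2]

Apply the min-plus product entry-by-entry:
  C[0][0] = min over k of (A[0][0] + B[0][0] = 8 + -4 = 4, A[0][1] + B[1][0] = 5 + 4 = 9, A[0][2] + B[2][0] = 10 + 4 = 14) = 4 (attained at k = 0)
  C[0][1] = min over k of (A[0][0] + B[0][1] = 8 + 0 = 8, A[0][1] + B[1][1] = 5 + 5 = 10, A[0][2] + B[2][1] = 10 + -3 = 7) = 7 (attained at k = 2)
  C[0][2] = min over k of (A[0][0] + B[0][2] = 8 + 4 = 12, A[0][1] + B[1][2] = 5 + -2 = 3, A[0][2] + B[2][2] = 10 + -4 = 6) = 3 (attained at k = 1)
  C[1][0] = min over k of (A[1][0] + B[0][0] = 7 + -4 = 3, A[1][1] + B[1][0] = -5 + 4 = -1, A[1][2] + B[2][0] = 9 + 4 = 13) = -1 (attained at k = 1)
  C[1][1] = min over k of (A[1][0] + B[0][1] = 7 + 0 = 7, A[1][1] + B[1][1] = -5 + 5 = 0, A[1][2] + B[2][1] = 9 + -3 = 6) = 0 (attained at k = 1)
  C[1][2] = min over k of (A[1][0] + B[0][2] = 7 + 4 = 11, A[1][1] + B[1][2] = -5 + -2 = -7, A[1][2] + B[2][2] = 9 + -4 = 5) = -7 (attained at k = 1)
  C[2][0] = min over k of (A[2][0] + B[0][0] = 5 + -4 = 1, A[2][1] + B[1][0] = 1 + 4 = 5, A[2][2] + B[2][0] = 2 + 4 = 6) = 1 (attained at k = 0)
  C[2][1] = min over k of (A[2][0] + B[0][1] = 5 + 0 = 5, A[2][1] + B[1][1] = 1 + 5 = 6, A[2][2] + B[2][1] = 2 + -3 = -1) = -1 (attained at k = 2)
  C[2][2] = min over k of (A[2][0] + B[0][2] = 5 + 4 = 9, A[2][1] + B[1][2] = 1 + -2 = -1, A[2][2] + B[2][2] = 2 + -4 = -2) = -2 (attained at k = 2)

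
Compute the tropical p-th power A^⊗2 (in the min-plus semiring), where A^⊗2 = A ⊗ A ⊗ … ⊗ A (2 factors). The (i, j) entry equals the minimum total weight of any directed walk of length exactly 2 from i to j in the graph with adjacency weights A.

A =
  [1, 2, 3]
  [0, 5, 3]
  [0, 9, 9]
A^⊗2 =
  [2, 3, 4]
  [1, 2, 3]
  [1, 2, 3]

Each entry (A^⊗2)_ij equals the minimum over all length-2 walks i = v_0 → v_1 → … → v_2 = j of Σ_t A[v_t][v_{t+1}]. For example, for (i, j) = (0, 2) we minimise over 3 possible intermediate vertex sequences; the minimum is 4, attained along the walk 0 → 0 → 2.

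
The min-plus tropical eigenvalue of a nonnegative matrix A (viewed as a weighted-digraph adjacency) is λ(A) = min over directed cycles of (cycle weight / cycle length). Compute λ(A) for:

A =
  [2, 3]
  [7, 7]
λ(A) = 2

Enumerate directed cycles and compute their means (weight / length). Sample:
  cycle 0 → 0: weight = 2, length = 1, mean = 2/1 ≈ 2.000
  cycle 1 → 1: weight = 7, length = 1, mean = 7/1 ≈ 7.000
  cycle 0 → 1 → 0: weight = 10, length = 2, mean = 10/2 ≈ 5.000
  cycle 1 → 0 → 1: weight = 10, length = 2, mean = 10/2 ≈ 5.000
Minimum mean = 2.000, attained e.g. along the cycle 0 → 0 with weight 2 and length 1. So λ(A) = 2/1 = 2.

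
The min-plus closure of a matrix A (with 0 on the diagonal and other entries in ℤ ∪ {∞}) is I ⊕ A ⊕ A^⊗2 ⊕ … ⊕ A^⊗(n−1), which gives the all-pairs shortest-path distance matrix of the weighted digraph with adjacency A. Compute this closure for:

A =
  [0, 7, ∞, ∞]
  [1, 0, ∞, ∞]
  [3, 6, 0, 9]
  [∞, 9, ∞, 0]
Closure =
  [0, 7, ∞, ∞]
  [1, 0, ∞, ∞]
  [3, 6, 0, 9]
  [10, 9, ∞, 0]

This is the Floyd-Warshall all-pairs shortest-path computation. For each intermediate vertex k = 0, 1, …, 3, update dist[i][j] ← min(dist[i][j], dist[i][k] + dist[k][j]). The final matrix gives, for each (i, j), the minimum total weight of any directed path from i to j (possibly empty when i = j).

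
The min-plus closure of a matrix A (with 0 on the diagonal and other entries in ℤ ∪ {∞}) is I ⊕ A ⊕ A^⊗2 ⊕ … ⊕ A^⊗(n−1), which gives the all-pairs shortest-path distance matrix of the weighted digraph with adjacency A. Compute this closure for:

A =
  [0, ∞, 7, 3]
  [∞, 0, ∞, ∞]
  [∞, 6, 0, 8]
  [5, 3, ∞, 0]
Closure =
  [0, 6, 7, 3]
  [∞, 0, ∞, ∞]
  [13, 6, 0, 8]
  [5, 3, 12, 0]

This is the Floyd-Warshall all-pairs shortest-path computation. For each intermediate vertex k = 0, 1, …, 3, update dist[i][j] ← min(dist[i][j], dist[i][k] + dist[k][j]). The final matrix gives, for each (i, j), the minimum total weight of any directed path from i to j (possibly empty when i = j).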